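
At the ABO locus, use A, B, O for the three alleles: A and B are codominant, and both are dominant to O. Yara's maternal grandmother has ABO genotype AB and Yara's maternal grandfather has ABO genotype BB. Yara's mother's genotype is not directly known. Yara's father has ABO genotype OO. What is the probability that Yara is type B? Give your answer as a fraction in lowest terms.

Yara's mother's ABO genotype from AB × BB: 1/2 AB, 1/2 BB.
Crossing each possibility with the father OO and summing P(type B): 1/2·1/2 + 1/2·1 = 3/4.

3/4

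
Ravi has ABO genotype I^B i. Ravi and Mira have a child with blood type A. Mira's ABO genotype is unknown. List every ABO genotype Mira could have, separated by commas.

I^A I^A, I^A I^B, I^A i

For each candidate genotype of Mira, check whether crossing it with I^B i can produce every observed child phenotype.
  I^A I^A → possible child types {A, AB} ✓
  I^A I^B → possible child types {A, B, AB} ✓
  I^A i → possible child types {O, A, B, AB} ✓
  I^B I^B → possible child types {B} ✗
  I^B i → possible child types {O, B} ✗
  i i → possible child types {O, B} ✗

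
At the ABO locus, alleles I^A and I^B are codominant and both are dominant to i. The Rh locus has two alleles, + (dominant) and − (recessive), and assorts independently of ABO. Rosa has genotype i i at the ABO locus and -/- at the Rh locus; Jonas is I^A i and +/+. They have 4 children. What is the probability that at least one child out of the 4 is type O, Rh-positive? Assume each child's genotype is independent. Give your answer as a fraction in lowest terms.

15/16

ABO cross i i × I^A i → 1/2 O, 1/2 A.
Rh cross -/- × +/+ → 1 Rh+; so P(type O, Rh-positive) = 1/2 × 1 = 1/2 per child.
P(none) = (1/2)^4 = 1/16; P(at least one) = 1 − 1/16 = 15/16.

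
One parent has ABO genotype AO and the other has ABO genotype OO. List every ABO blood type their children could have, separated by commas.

Gametes from AO × OO give offspring ABO genotypes AO, OO, i.e. phenotypes O, A.

O, A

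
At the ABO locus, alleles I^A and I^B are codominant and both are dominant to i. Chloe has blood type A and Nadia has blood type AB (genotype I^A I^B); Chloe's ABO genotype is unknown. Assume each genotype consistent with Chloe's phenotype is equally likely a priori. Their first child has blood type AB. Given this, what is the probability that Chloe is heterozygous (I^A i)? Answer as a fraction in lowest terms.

Possible genotypes: Chloe ∈ {I^A I^A, I^A i}; Nadia ∈ {I^A I^B}.
Weight each parental genotype pair by prior × P(type-AB child):
  I^A I^A × I^A I^B: posterior weight 2/3.
  I^A i × I^A I^B: posterior weight 1/3.
Sum the posterior weight over pairs where Chloe is I^A i: 1/3.

1/3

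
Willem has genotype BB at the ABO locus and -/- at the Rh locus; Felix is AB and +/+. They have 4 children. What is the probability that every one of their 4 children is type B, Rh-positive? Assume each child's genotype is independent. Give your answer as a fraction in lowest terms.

1/16

ABO cross BB × AB → 1/2 B, 1/2 AB.
Rh cross -/- × +/+ → 1 Rh+; so P(type B, Rh-positive) = 1/2 × 1 = 1/2 per child.
All 4 independent: (1/2)^4 = 1/16.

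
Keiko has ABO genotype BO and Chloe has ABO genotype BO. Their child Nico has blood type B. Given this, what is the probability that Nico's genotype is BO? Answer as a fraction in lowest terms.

2/3

Cross BO × BO → 1/4 BB, 1/2 BO, 1/4 OO.
Type-B genotypes among offspring: BB (1/4), BO (1/2); total 3/4.
P(BO | type B) = (1/2) / (3/4) = 2/3.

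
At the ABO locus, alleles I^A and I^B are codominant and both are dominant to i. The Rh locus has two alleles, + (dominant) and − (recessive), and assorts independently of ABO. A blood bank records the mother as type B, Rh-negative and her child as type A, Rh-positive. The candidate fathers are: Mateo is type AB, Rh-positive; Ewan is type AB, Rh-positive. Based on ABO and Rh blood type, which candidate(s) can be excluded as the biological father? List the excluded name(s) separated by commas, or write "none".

none

A candidate is excluded only if no genotype consistent with his phenotype could produce a type A, Rh-positive child with a type B, Rh-negative mother.
Every candidate has at least one consistent genotype combination, so none can be excluded.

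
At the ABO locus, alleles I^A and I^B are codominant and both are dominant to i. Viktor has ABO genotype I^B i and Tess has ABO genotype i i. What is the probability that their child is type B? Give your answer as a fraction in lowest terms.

ABO cross I^B i × i i → offspring phenotypes: 1/2 O, 1/2 B.
So P(type B) = 1/2.

1/2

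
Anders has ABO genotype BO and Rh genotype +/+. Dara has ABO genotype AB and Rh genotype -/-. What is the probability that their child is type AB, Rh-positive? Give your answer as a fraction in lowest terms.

1/4

ABO cross BO × AB → offspring phenotypes: 1/4 A, 1/2 B, 1/4 AB.
Rh cross +/+ × -/- → 1 Rh+.
Independent loci: P(type AB, Rh-positive) = 1/4 × 1 = 1/4.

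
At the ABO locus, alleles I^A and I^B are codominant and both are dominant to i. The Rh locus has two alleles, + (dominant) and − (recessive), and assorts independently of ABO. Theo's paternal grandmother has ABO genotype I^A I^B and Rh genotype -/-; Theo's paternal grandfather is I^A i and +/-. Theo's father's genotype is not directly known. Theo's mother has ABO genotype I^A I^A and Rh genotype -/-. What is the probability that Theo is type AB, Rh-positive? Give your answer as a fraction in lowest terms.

1/16

Theo's father's ABO genotype from I^A I^B × I^A i: 1/4 I^A I^A, 1/4 I^A I^B, 1/4 I^A i, 1/4 I^B i.
Crossing each possibility with the mother I^A I^A and summing P(type AB): 1/4·0 + 1/4·1/2 + 1/4·0 + 1/4·1/2 = 1/4.
Similarly for Rh via the father's Rh distribution: P(Rh+) = 1/4.
Independent loci: 1/4 × 1/4 = 1/16.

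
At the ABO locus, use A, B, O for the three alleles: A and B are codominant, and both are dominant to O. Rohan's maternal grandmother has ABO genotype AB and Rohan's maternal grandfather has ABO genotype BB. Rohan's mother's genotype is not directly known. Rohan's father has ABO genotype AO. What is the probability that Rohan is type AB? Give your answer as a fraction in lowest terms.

3/8

Rohan's mother's ABO genotype from AB × BB: 1/2 AB, 1/2 BB.
Crossing each possibility with the father AO and summing P(type AB): 1/2·1/4 + 1/2·1/2 = 3/8.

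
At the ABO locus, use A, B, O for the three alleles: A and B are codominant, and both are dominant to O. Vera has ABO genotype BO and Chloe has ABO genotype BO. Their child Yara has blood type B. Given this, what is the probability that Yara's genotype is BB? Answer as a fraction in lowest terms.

1/3

Cross BO × BO → 1/4 BB, 1/2 BO, 1/4 OO.
Type-B genotypes among offspring: BB (1/4), BO (1/2); total 3/4.
P(BB | type B) = (1/4) / (3/4) = 1/3.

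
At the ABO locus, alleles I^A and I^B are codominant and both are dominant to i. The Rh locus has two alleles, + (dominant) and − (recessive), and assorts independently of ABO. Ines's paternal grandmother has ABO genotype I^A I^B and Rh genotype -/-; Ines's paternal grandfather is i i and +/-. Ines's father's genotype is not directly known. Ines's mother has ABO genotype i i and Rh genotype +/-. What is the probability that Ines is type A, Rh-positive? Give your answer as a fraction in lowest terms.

Ines's father's ABO genotype from I^A I^B × i i: 1/2 I^A i, 1/2 I^B i.
Crossing each possibility with the mother i i and summing P(type A): 1/2·1/2 + 1/2·0 = 1/4.
Similarly for Rh via the father's Rh distribution: P(Rh+) = 5/8.
Independent loci: 1/4 × 5/8 = 5/32.

5/32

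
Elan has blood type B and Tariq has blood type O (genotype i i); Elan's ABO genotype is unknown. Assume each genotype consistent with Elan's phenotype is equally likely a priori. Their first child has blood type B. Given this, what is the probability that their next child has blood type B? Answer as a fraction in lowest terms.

Possible genotypes: Elan ∈ {I^B I^B, I^B i}; Tariq ∈ {i i}.
Weight each parental genotype pair by prior × P(type-B child):
  I^B I^B × i i: posterior weight 2/3; P(next child type B) = 1.
  I^B i × i i: posterior weight 1/3; P(next child type B) = 1/2.
Weighted sum = 5/6.

5/6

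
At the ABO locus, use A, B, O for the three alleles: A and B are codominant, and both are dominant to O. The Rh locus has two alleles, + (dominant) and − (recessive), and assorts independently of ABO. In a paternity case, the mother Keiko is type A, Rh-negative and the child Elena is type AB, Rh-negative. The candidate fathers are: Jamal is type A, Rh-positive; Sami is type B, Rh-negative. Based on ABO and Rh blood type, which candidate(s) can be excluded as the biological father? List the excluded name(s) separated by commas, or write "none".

A candidate is excluded only if no genotype consistent with his phenotype could produce a type AB, Rh-negative child with a type A, Rh-negative mother.
Jamal (type A, Rh+): no genotype consistent with that phenotype can produce a type-AB Rh- child with a type-A mother.

Jamal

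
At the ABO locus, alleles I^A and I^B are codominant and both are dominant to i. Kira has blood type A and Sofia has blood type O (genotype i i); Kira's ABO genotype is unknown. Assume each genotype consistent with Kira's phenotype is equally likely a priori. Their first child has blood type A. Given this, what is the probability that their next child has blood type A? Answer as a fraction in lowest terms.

Possible genotypes: Kira ∈ {I^A I^A, I^A i}; Sofia ∈ {i i}.
Weight each parental genotype pair by prior × P(type-A child):
  I^A I^A × i i: posterior weight 2/3; P(next child type A) = 1.
  I^A i × i i: posterior weight 1/3; P(next child type A) = 1/2.
Weighted sum = 5/6.

5/6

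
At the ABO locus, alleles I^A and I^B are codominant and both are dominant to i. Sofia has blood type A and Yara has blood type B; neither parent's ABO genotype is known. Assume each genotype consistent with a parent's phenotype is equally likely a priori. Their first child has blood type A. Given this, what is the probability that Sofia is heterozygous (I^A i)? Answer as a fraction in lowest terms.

Possible genotypes: Sofia ∈ {I^A I^A, I^A i}; Yara ∈ {I^B I^B, I^B i}.
Weight each parental genotype pair by prior × P(type-A child):
  I^A I^A × I^B i: posterior weight 2/3.
  I^A i × I^B i: posterior weight 1/3.
Sum the posterior weight over pairs where Sofia is I^A i: 1/3.

1/3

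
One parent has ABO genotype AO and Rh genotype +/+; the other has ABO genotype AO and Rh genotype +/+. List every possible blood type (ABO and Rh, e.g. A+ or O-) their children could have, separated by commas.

O+, A+

Gametes from AO × AO give offspring ABO genotypes AA, AO, OO, i.e. phenotypes O, A.
Rh cross +/+ × +/+ → phenotypes Rh+.
Combining independently: O+, A+.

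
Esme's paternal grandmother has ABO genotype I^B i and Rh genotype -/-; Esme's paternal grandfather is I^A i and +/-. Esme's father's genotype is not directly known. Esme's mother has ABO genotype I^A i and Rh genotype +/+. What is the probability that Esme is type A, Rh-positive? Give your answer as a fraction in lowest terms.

Esme's father's ABO genotype from I^B i × I^A i: 1/4 I^A I^B, 1/4 I^A i, 1/4 I^B i, 1/4 i i.
Crossing each possibility with the mother I^A i and summing P(type A): 1/4·1/2 + 1/4·3/4 + 1/4·1/4 + 1/4·1/2 = 1/2.
Similarly for Rh via the father's Rh distribution: P(Rh+) = 1.
Independent loci: 1/2 × 1 = 1/2.

1/2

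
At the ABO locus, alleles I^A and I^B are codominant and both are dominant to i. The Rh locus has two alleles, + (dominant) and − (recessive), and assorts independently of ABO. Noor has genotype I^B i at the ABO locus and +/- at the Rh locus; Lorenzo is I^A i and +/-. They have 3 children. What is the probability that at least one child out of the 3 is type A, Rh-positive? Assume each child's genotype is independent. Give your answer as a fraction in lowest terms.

ABO cross I^B i × I^A i → 1/4 O, 1/4 A, 1/4 B, 1/4 AB.
Rh cross +/- × +/- → 3/4 Rh+, 1/4 Rh-; so P(type A, Rh-positive) = 1/4 × 3/4 = 3/16 per child.
P(none) = (13/16)^3 = 2197/4096; P(at least one) = 1 − 2197/4096 = 1899/4096.

1899/4096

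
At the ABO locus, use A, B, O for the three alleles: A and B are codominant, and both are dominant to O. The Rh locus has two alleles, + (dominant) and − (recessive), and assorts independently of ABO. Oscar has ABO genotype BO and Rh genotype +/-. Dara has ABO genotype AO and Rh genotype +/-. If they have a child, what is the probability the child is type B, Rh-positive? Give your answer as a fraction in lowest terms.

ABO cross BO × AO → offspring phenotypes: 1/4 O, 1/4 A, 1/4 B, 1/4 AB.
Rh cross +/- × +/- → 3/4 Rh+, 1/4 Rh-.
Independent loci: P(type B, Rh-positive) = 1/4 × 3/4 = 3/16.

3/16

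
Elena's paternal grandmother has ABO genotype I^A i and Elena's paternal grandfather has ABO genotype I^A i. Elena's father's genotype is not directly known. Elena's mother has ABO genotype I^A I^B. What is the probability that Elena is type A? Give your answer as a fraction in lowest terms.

Elena's father's ABO genotype from I^A i × I^A i: 1/4 I^A I^A, 1/2 I^A i, 1/4 i i.
Crossing each possibility with the mother I^A I^B and summing P(type A): 1/4·1/2 + 1/2·1/2 + 1/4·1/2 = 1/2.

1/2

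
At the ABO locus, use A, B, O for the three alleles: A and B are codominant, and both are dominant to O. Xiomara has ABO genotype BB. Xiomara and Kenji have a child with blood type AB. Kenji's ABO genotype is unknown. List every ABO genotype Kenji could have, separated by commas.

AA, AB, AO

For each candidate genotype of Kenji, check whether crossing it with BB can produce every observed child phenotype.
  AA → possible child types {AB} ✓
  AB → possible child types {B, AB} ✓
  AO → possible child types {B, AB} ✓
  BB → possible child types {B} ✗
  BO → possible child types {B} ✗
  OO → possible child types {B} ✗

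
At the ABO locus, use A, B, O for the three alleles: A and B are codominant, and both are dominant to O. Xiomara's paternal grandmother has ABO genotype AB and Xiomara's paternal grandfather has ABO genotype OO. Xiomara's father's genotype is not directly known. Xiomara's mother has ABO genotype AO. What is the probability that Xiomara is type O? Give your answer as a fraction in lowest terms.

Xiomara's father's ABO genotype from AB × OO: 1/2 AO, 1/2 BO.
Crossing each possibility with the mother AO and summing P(type O): 1/2·1/4 + 1/2·1/4 = 1/4.

1/4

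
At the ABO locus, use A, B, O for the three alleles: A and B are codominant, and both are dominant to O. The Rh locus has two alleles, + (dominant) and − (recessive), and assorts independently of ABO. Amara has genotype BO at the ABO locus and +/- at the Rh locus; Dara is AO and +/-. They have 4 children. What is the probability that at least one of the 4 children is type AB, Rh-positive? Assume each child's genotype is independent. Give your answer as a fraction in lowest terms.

36975/65536

ABO cross BO × AO → 1/4 O, 1/4 A, 1/4 B, 1/4 AB.
Rh cross +/- × +/- → 3/4 Rh+, 1/4 Rh-; so P(type AB, Rh-positive) = 1/4 × 3/4 = 3/16 per child.
P(none) = (13/16)^4 = 28561/65536; P(at least one) = 1 − 28561/65536 = 36975/65536.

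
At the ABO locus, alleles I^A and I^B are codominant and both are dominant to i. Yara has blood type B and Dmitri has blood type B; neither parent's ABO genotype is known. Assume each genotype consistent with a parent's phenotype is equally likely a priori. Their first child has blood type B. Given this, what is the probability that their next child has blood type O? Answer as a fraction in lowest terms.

1/20

Possible genotypes: Yara ∈ {I^B I^B, I^B i}; Dmitri ∈ {I^B I^B, I^B i}.
Weight each parental genotype pair by prior × P(type-B child):
  I^B I^B × I^B I^B: posterior weight 4/15; P(next child type O) = 0.
  I^B I^B × I^B i: posterior weight 4/15; P(next child type O) = 0.
  I^B i × I^B I^B: posterior weight 4/15; P(next child type O) = 0.
  I^B i × I^B i: posterior weight 1/5; P(next child type O) = 1/4.
Weighted sum = 1/20.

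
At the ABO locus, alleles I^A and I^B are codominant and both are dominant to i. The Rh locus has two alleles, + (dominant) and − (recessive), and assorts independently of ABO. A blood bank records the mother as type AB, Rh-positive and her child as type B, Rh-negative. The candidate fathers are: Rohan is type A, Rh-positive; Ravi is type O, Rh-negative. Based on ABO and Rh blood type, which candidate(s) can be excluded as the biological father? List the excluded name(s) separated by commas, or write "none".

A candidate is excluded only if no genotype consistent with his phenotype could produce a type B, Rh-negative child with a type AB, Rh-positive mother.
Every candidate has at least one consistent genotype combination, so none can be excluded.

none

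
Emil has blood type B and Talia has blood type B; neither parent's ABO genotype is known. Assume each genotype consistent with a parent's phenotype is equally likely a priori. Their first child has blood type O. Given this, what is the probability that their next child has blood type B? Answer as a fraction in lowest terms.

Possible genotypes: Emil ∈ {BB, BO}; Talia ∈ {BB, BO}.
Weight each parental genotype pair by prior × P(type-O child):
  BO × BO: posterior weight 1; P(next child type B) = 3/4.
Weighted sum = 3/4.

3/4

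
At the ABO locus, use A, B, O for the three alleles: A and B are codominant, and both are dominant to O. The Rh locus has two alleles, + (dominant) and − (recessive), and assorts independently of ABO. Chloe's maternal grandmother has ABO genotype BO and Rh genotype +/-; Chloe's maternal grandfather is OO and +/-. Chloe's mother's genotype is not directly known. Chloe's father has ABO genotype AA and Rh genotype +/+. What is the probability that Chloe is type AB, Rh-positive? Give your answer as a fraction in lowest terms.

Chloe's mother's ABO genotype from BO × OO: 1/2 BO, 1/2 OO.
Crossing each possibility with the father AA and summing P(type AB): 1/2·1/2 + 1/2·0 = 1/4.
Similarly for Rh via the mother's Rh distribution: P(Rh+) = 1.
Independent loci: 1/4 × 1 = 1/4.

1/4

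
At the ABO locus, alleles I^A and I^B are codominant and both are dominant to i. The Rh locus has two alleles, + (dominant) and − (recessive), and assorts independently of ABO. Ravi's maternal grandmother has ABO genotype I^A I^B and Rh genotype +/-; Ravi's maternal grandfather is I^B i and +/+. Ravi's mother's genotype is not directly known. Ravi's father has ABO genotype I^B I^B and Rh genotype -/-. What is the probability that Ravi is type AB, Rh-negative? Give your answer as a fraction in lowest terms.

Ravi's mother's ABO genotype from I^A I^B × I^B i: 1/4 I^A I^B, 1/4 I^A i, 1/4 I^B I^B, 1/4 I^B i.
Crossing each possibility with the father I^B I^B and summing P(type AB): 1/4·1/2 + 1/4·1/2 + 1/4·0 + 1/4·0 = 1/4.
Similarly for Rh via the mother's Rh distribution: P(Rh-) = 1/4.
Independent loci: 1/4 × 1/4 = 1/16.

1/16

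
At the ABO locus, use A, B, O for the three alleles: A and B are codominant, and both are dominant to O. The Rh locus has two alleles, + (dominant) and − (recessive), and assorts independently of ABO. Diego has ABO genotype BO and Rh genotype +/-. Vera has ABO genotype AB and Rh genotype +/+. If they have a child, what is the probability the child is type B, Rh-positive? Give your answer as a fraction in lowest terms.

ABO cross BO × AB → offspring phenotypes: 1/4 A, 1/2 B, 1/4 AB.
Rh cross +/- × +/+ → 1 Rh+.
Independent loci: P(type B, Rh-positive) = 1/2 × 1 = 1/2.

1/2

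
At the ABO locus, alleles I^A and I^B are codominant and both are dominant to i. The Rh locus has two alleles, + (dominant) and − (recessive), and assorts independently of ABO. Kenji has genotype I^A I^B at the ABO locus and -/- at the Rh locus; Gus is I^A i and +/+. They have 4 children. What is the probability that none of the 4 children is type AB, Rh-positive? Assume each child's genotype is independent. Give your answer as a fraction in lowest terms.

ABO cross I^A I^B × I^A i → 1/2 A, 1/4 B, 1/4 AB.
Rh cross -/- × +/+ → 1 Rh+; so P(type AB, Rh-positive) = 1/4 × 1 = 1/4 per child.
P(not type AB, Rh-positive) = 3/4 for one child; (3/4)^4 = 81/256.

81/256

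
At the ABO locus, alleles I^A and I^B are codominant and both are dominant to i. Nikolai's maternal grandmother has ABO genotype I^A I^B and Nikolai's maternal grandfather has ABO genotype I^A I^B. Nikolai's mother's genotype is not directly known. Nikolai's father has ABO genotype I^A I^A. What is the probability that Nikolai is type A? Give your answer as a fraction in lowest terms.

Nikolai's mother's ABO genotype from I^A I^B × I^A I^B: 1/4 I^A I^A, 1/2 I^A I^B, 1/4 I^B I^B.
Crossing each possibility with the father I^A I^A and summing P(type A): 1/4·1 + 1/2·1/2 + 1/4·0 = 1/2.

1/2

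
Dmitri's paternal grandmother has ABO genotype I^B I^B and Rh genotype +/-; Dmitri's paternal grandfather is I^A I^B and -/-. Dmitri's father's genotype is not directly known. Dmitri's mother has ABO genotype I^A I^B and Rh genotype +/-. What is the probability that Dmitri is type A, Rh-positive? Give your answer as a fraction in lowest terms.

5/64

Dmitri's father's ABO genotype from I^B I^B × I^A I^B: 1/2 I^A I^B, 1/2 I^B I^B.
Crossing each possibility with the mother I^A I^B and summing P(type A): 1/2·1/4 + 1/2·0 = 1/8.
Similarly for Rh via the father's Rh distribution: P(Rh+) = 5/8.
Independent loci: 1/8 × 5/8 = 5/64.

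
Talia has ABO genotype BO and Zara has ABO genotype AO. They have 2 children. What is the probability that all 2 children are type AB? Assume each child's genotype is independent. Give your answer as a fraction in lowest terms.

1/16

ABO cross BO × AO → 1/4 O, 1/4 A, 1/4 B, 1/4 AB.
So P(type AB) = 1/4 per child.
All 2 independent: (1/4)^2 = 1/16.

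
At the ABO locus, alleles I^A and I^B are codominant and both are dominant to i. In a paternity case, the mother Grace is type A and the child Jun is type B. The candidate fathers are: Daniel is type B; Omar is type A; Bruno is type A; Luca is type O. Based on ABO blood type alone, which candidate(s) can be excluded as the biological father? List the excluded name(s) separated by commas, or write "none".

Omar, Bruno, Luca

A candidate is excluded only if no genotype consistent with his phenotype could produce a type B child with a type A mother.
Omar (type A): no genotype consistent with that phenotype can produce a type-B child with a type-A mother.
Bruno (type A): no genotype consistent with that phenotype can produce a type-B child with a type-A mother.
Luca (type O): no genotype consistent with that phenotype can produce a type-B child with a type-A mother.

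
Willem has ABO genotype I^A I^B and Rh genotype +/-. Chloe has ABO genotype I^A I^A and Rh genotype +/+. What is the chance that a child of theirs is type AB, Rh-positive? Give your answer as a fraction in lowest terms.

1/2

ABO cross I^A I^B × I^A I^A → offspring phenotypes: 1/2 A, 1/2 AB.
Rh cross +/- × +/+ → 1 Rh+.
Independent loci: P(type AB, Rh-positive) = 1/2 × 1 = 1/2.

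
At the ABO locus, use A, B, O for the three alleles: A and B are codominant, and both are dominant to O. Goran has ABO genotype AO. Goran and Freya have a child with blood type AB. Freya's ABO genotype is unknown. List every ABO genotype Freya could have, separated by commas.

AB, BB, BO

For each candidate genotype of Freya, check whether crossing it with AO can produce every observed child phenotype.
  AA → possible child types {A} ✗
  AB → possible child types {A, B, AB} ✓
  AO → possible child types {O, A} ✗
  BB → possible child types {B, AB} ✓
  BO → possible child types {O, A, B, AB} ✓
  OO → possible child types {O, A} ✗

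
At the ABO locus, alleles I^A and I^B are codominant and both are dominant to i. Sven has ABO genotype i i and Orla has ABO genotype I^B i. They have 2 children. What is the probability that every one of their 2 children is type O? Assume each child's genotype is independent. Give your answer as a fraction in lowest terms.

1/4

ABO cross i i × I^B i → 1/2 O, 1/2 B.
So P(type O) = 1/2 per child.
All 2 independent: (1/2)^2 = 1/4.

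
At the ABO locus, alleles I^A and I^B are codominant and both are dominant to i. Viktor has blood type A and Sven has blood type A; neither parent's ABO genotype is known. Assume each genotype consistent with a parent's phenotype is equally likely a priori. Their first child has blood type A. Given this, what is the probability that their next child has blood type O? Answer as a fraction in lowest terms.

1/20

Possible genotypes: Viktor ∈ {I^A I^A, I^A i}; Sven ∈ {I^A I^A, I^A i}.
Weight each parental genotype pair by prior × P(type-A child):
  I^A I^A × I^A I^A: posterior weight 4/15; P(next child type O) = 0.
  I^A I^A × I^A i: posterior weight 4/15; P(next child type O) = 0.
  I^A i × I^A I^A: posterior weight 4/15; P(next child type O) = 0.
  I^A i × I^A i: posterior weight 1/5; P(next child type O) = 1/4.
Weighted sum = 1/20.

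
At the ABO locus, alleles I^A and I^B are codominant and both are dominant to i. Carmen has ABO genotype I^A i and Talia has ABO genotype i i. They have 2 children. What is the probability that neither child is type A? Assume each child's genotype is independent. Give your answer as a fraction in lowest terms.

ABO cross I^A i × i i → 1/2 O, 1/2 A.
So P(type A) = 1/2 per child.
P(not type A) = 1/2 for one child; (1/2)^2 = 1/4.

1/4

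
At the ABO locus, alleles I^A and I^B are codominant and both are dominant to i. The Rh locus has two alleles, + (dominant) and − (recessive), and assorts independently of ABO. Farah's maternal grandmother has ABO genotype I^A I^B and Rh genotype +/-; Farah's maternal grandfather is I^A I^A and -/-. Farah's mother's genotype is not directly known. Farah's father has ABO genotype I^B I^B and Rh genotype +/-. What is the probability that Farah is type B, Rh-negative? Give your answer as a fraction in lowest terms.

Farah's mother's ABO genotype from I^A I^B × I^A I^A: 1/2 I^A I^A, 1/2 I^A I^B.
Crossing each possibility with the father I^B I^B and summing P(type B): 1/2·0 + 1/2·1/2 = 1/4.
Similarly for Rh via the mother's Rh distribution: P(Rh-) = 3/8.
Independent loci: 1/4 × 3/8 = 3/32.

3/32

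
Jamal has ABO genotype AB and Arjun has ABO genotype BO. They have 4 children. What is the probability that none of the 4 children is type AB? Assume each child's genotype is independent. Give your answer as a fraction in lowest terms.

ABO cross AB × BO → 1/4 A, 1/2 B, 1/4 AB.
So P(type AB) = 1/4 per child.
P(not type AB) = 3/4 for one child; (3/4)^4 = 81/256.

81/256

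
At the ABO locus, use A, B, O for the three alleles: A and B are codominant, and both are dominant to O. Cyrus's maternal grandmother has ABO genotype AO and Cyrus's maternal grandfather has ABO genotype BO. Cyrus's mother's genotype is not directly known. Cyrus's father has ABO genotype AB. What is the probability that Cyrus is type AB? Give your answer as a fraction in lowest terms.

Cyrus's mother's ABO genotype from AO × BO: 1/4 AB, 1/4 AO, 1/4 BO, 1/4 OO.
Crossing each possibility with the father AB and summing P(type AB): 1/4·1/2 + 1/4·1/4 + 1/4·1/4 + 1/4·0 = 1/4.

1/4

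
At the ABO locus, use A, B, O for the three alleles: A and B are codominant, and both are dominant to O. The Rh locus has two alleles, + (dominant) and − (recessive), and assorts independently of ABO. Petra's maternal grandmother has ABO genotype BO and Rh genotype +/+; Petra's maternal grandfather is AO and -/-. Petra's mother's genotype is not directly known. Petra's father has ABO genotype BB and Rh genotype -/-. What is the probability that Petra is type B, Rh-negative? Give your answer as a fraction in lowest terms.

3/8

Petra's mother's ABO genotype from BO × AO: 1/4 AB, 1/4 AO, 1/4 BO, 1/4 OO.
Crossing each possibility with the father BB and summing P(type B): 1/4·1/2 + 1/4·1/2 + 1/4·1 + 1/4·1 = 3/4.
Similarly for Rh via the mother's Rh distribution: P(Rh-) = 1/2.
Independent loci: 3/4 × 1/2 = 3/8.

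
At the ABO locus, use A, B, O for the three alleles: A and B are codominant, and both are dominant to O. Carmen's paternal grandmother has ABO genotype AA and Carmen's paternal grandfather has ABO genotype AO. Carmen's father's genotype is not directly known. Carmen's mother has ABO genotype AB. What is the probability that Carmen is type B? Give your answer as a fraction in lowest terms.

1/8

Carmen's father's ABO genotype from AA × AO: 1/2 AA, 1/2 AO.
Crossing each possibility with the mother AB and summing P(type B): 1/2·0 + 1/2·1/4 = 1/8.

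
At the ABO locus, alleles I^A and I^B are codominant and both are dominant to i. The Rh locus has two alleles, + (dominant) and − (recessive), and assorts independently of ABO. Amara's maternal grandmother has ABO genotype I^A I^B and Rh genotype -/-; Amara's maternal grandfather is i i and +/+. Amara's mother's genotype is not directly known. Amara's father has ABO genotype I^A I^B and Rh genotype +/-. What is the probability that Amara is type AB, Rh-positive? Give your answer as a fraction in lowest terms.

3/16

Amara's mother's ABO genotype from I^A I^B × i i: 1/2 I^A i, 1/2 I^B i.
Crossing each possibility with the father I^A I^B and summing P(type AB): 1/2·1/4 + 1/2·1/4 = 1/4.
Similarly for Rh via the mother's Rh distribution: P(Rh+) = 3/4.
Independent loci: 1/4 × 3/4 = 3/16.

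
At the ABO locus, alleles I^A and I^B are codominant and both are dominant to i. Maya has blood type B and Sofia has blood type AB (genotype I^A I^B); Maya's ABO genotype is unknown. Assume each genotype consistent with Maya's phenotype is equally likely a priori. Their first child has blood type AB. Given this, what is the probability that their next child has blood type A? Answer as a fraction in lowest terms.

1/12

Possible genotypes: Maya ∈ {I^B I^B, I^B i}; Sofia ∈ {I^A I^B}.
Weight each parental genotype pair by prior × P(type-AB child):
  I^B I^B × I^A I^B: posterior weight 2/3; P(next child type A) = 0.
  I^B i × I^A I^B: posterior weight 1/3; P(next child type A) = 1/4.
Weighted sum = 1/12.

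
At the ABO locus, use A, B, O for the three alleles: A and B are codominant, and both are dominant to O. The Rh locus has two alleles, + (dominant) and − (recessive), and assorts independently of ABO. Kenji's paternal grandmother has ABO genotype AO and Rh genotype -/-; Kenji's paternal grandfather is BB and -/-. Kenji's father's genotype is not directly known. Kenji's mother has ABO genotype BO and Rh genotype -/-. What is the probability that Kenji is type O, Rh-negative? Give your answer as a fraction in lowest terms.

1/8

Kenji's father's ABO genotype from AO × BB: 1/2 AB, 1/2 BO.
Crossing each possibility with the mother BO and summing P(type O): 1/2·0 + 1/2·1/4 = 1/8.
Similarly for Rh via the father's Rh distribution: P(Rh-) = 1.
Independent loci: 1/8 × 1 = 1/8.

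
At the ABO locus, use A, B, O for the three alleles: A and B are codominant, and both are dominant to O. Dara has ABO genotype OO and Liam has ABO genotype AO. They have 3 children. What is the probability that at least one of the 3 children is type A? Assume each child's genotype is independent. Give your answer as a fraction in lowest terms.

7/8

ABO cross OO × AO → 1/2 O, 1/2 A.
So P(type A) = 1/2 per child.
P(none) = (1/2)^3 = 1/8; P(at least one) = 1 − 1/8 = 7/8.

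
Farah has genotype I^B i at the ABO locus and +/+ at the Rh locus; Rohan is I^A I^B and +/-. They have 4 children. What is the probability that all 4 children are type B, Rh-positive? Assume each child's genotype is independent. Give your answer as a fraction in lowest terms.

ABO cross I^B i × I^A I^B → 1/4 A, 1/2 B, 1/4 AB.
Rh cross +/+ × +/- → 1 Rh+; so P(type B, Rh-positive) = 1/2 × 1 = 1/2 per child.
All 4 independent: (1/2)^4 = 1/16.

1/16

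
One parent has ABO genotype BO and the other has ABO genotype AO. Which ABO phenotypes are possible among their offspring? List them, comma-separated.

Gametes from BO × AO give offspring ABO genotypes AB, AO, BO, OO, i.e. phenotypes O, A, B, AB.

O, A, B, AB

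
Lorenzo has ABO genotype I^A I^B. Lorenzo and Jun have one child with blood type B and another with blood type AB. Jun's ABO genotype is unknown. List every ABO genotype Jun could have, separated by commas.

I^A I^B, I^A i, I^B I^B, I^B i

For each candidate genotype of Jun, check whether crossing it with I^A I^B can produce every observed child phenotype.
  I^A I^A → possible child types {A, AB} ✗
  I^A I^B → possible child types {A, B, AB} ✓
  I^A i → possible child types {A, B, AB} ✓
  I^B I^B → possible child types {B, AB} ✓
  I^B i → possible child types {A, B, AB} ✓
  i i → possible child types {A, B} ✗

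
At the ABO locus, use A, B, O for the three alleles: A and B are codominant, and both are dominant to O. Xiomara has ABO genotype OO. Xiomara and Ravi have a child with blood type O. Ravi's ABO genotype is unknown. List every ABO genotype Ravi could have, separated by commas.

For each candidate genotype of Ravi, check whether crossing it with OO can produce every observed child phenotype.
  AA → possible child types {A} ✗
  AB → possible child types {A, B} ✗
  AO → possible child types {O, A} ✓
  BB → possible child types {B} ✗
  BO → possible child types {O, B} ✓
  OO → possible child types {O} ✓

AO, BO, OO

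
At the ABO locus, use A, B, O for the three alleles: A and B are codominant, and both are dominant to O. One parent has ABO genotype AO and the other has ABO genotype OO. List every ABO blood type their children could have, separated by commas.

O, A

Gametes from AO × OO give offspring ABO genotypes AO, OO, i.e. phenotypes O, A.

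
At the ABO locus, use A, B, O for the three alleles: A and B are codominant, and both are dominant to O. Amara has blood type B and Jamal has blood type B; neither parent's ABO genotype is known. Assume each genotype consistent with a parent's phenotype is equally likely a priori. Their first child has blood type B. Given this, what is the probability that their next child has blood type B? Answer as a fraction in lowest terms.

Possible genotypes: Amara ∈ {BB, BO}; Jamal ∈ {BB, BO}.
Weight each parental genotype pair by prior × P(type-B child):
  BB × BB: posterior weight 4/15; P(next child type B) = 1.
  BB × BO: posterior weight 4/15; P(next child type B) = 1.
  BO × BB: posterior weight 4/15; P(next child type B) = 1.
  BO × BO: posterior weight 1/5; P(next child type B) = 3/4.
Weighted sum = 19/20.

19/20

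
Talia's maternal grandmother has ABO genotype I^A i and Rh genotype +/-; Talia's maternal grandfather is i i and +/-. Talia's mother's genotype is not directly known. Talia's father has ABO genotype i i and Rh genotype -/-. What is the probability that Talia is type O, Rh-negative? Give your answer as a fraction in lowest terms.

3/8

Talia's mother's ABO genotype from I^A i × i i: 1/2 I^A i, 1/2 i i.
Crossing each possibility with the father i i and summing P(type O): 1/2·1/2 + 1/2·1 = 3/4.
Similarly for Rh via the mother's Rh distribution: P(Rh-) = 1/2.
Independent loci: 3/4 × 1/2 = 3/8.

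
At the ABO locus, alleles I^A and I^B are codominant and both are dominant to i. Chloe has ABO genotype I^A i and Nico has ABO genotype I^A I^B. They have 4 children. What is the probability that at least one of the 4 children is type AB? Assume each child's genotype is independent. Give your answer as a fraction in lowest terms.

ABO cross I^A i × I^A I^B → 1/2 A, 1/4 B, 1/4 AB.
So P(type AB) = 1/4 per child.
P(none) = (3/4)^4 = 81/256; P(at least one) = 1 − 81/256 = 175/256.

175/256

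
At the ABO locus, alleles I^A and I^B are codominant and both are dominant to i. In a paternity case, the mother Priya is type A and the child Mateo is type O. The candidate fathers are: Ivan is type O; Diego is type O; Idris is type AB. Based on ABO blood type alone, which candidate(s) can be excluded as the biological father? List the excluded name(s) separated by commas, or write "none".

A candidate is excluded only if no genotype consistent with his phenotype could produce a type O child with a type A mother.
Idris (type AB): no genotype consistent with that phenotype can produce a type-O child with a type-A mother.

Idris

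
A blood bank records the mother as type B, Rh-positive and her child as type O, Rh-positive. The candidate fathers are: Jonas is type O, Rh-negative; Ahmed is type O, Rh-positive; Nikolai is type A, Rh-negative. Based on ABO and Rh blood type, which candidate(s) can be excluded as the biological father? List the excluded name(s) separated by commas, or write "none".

none

A candidate is excluded only if no genotype consistent with his phenotype could produce a type O, Rh-positive child with a type B, Rh-positive mother.
Every candidate has at least one consistent genotype combination, so none can be excluded.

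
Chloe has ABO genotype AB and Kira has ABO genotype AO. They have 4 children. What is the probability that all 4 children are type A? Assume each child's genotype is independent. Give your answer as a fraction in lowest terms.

1/16

ABO cross AB × AO → 1/2 A, 1/4 B, 1/4 AB.
So P(type A) = 1/2 per child.
All 4 independent: (1/2)^4 = 1/16.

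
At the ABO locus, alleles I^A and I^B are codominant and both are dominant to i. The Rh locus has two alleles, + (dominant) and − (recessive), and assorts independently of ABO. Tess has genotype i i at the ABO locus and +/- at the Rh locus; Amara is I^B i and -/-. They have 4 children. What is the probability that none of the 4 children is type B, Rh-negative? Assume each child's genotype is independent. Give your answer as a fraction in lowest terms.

81/256

ABO cross i i × I^B i → 1/2 O, 1/2 B.
Rh cross +/- × -/- → 1/2 Rh+, 1/2 Rh-; so P(type B, Rh-negative) = 1/2 × 1/2 = 1/4 per child.
P(not type B, Rh-negative) = 3/4 for one child; (3/4)^4 = 81/256.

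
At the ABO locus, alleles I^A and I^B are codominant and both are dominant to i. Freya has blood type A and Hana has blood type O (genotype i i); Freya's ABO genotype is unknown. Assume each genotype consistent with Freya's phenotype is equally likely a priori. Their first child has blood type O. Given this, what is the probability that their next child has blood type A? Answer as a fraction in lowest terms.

1/2

Possible genotypes: Freya ∈ {I^A I^A, I^A i}; Hana ∈ {i i}.
Weight each parental genotype pair by prior × P(type-O child):
  I^A i × i i: posterior weight 1; P(next child type A) = 1/2.
Weighted sum = 1/2.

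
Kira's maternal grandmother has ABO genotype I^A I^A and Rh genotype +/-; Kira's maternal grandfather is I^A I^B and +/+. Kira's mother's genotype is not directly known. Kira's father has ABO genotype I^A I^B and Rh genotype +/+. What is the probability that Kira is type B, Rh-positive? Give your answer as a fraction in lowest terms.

Kira's mother's ABO genotype from I^A I^A × I^A I^B: 1/2 I^A I^A, 1/2 I^A I^B.
Crossing each possibility with the father I^A I^B and summing P(type B): 1/2·0 + 1/2·1/4 = 1/8.
Similarly for Rh via the mother's Rh distribution: P(Rh+) = 1.
Independent loci: 1/8 × 1 = 1/8.

1/8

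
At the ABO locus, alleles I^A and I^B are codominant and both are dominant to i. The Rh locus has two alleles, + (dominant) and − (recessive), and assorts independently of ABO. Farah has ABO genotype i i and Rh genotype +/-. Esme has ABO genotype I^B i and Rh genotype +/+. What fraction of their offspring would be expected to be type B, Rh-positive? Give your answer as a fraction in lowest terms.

1/2

ABO cross i i × I^B i → offspring phenotypes: 1/2 O, 1/2 B.
Rh cross +/- × +/+ → 1 Rh+.
Independent loci: P(type B, Rh-positive) = 1/2 × 1 = 1/2.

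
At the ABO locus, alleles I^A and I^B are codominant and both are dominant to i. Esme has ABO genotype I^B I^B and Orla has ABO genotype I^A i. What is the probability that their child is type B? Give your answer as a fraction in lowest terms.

1/2

ABO cross I^B I^B × I^A i → offspring phenotypes: 1/2 B, 1/2 AB.
So P(type B) = 1/2.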